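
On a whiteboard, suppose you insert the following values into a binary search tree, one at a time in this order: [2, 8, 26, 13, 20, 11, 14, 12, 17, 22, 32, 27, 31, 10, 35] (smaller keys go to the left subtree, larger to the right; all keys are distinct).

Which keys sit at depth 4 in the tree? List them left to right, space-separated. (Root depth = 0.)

11 20 27 35

2: root
8: right child of 2 (depth 1)
26: right child of 8 (depth 2)
13: left child of 26 (depth 3)
20: right child of 13 (depth 4)
11: left child of 13 (depth 4)
14: left child of 20 (depth 5)
12: right child of 11 (depth 5)
17: right child of 14 (depth 6)
22: right child of 20 (depth 5)
32: right child of 26 (depth 3)
27: left child of 32 (depth 4)
31: right child of 27 (depth 5)
10: left child of 11 (depth 5)
35: right child of 32 (depth 4)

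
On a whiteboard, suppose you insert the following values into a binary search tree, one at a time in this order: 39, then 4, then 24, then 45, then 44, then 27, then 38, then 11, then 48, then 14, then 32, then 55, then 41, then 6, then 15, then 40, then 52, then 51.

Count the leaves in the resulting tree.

Insert 39: tree is empty, so 39 becomes the root.
Insert 4: 4 < 39 → go left. Place as left child of 39.
Insert 24: 24 < 39 → go left; 24 > 4 → go right. Place as right child of 4.
Insert 45: 45 > 39 → go right. Place as right child of 39.
Insert 44: 44 > 39 → go right; 44 < 45 → go left. Place as left child of 45.
Insert 27: 27 < 39 → go left; 27 > 4 → go right; 27 > 24 → go right. Place as right child of 24.
Insert 38: 38 < 39 → go left; 38 > 4 → go right; 38 > 24 → go right; 38 > 27 → go right. Place as right child of 27.
Insert 11: 11 < 39 → go left; 11 > 4 → go right; 11 < 24 → go left. Place as left child of 24.
Insert 48: 48 > 39 → go right; 48 > 45 → go right. Place as right child of 45.
Insert 14: 14 < 39 → go left; 14 > 4 → go right; 14 < 24 → go left; 14 > 11 → go right. Place as right child of 11.
Insert 32: 32 < 39 → go left; 32 > 4 → go right; 32 > 24 → go right; 32 > 27 → go right; 32 < 38 → go left. Place as left child of 38.
Insert 55: 55 > 39 → go right; 55 > 45 → go right; 55 > 48 → go right. Place as right child of 48.
Insert 41: 41 > 39 → go right; 41 < 45 → go left; 41 < 44 → go left. Place as left child of 44.
Insert 6: 6 < 39 → go left; 6 > 4 → go right; 6 < 24 → go left; 6 < 11 → go left. Place as left child of 11.
Insert 15: 15 < 39 → go left; 15 > 4 → go right; 15 < 24 → go left; 15 > 11 → go right; 15 > 14 → go right. Place as right child of 14.
Insert 40: 40 > 39 → go right; 40 < 45 → go left; 40 < 44 → go left; 40 < 41 → go left. Place as left child of 41.
Insert 52: 52 > 39 → go right; 52 > 45 → go right; 52 > 48 → go right; 52 < 55 → go left. Place as left child of 55.
Insert 51: 51 > 39 → go right; 51 > 45 → go right; 51 > 48 → go right; 51 < 55 → go left; 51 < 52 → go left. Place as left child of 52.

Leaves: 6, 15, 32, 40, 51 — 5 in total.

5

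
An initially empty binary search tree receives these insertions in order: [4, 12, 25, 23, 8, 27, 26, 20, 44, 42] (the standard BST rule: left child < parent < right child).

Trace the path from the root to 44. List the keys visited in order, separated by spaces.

Insert 4: tree is empty, so 4 becomes the root.
Insert 12: 12 > 4 → go right. Place as right child of 4.
Insert 25: 25 > 4 → go right; 25 > 12 → go right. Place as right child of 12.
Insert 23: 23 > 4 → go right; 23 > 12 → go right; 23 < 25 → go left. Place as left child of 25.
Insert 8: 8 > 4 → go right; 8 < 12 → go left. Place as left child of 12.
Insert 27: 27 > 4 → go right; 27 > 12 → go right; 27 > 25 → go right. Place as right child of 25.
Insert 26: 26 > 4 → go right; 26 > 12 → go right; 26 > 25 → go right; 26 < 27 → go left. Place as left child of 27.
Insert 20: 20 > 4 → go right; 20 > 12 → go right; 20 < 25 → go left; 20 < 23 → go left. Place as left child of 23.
Insert 44: 44 > 4 → go right; 44 > 12 → go right; 44 > 25 → go right; 44 > 27 → go right. Place as right child of 27.
Insert 42: 42 > 4 → go right; 42 > 12 → go right; 42 > 25 → go right; 42 > 27 → go right; 42 < 44 → go left. Place as left child of 44.

4 12 25 27 44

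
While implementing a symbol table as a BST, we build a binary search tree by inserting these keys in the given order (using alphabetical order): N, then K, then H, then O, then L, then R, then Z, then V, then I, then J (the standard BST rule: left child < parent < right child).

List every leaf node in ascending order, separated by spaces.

J L V

N: root
K: left child of N (depth 1)
H: left child of K (depth 2)
O: right child of N (depth 1)
L: right child of K (depth 2)
R: right child of O (depth 2)
Z: right child of R (depth 3)
V: left child of Z (depth 4)
I: right child of H (depth 3)
J: right child of I (depth 4)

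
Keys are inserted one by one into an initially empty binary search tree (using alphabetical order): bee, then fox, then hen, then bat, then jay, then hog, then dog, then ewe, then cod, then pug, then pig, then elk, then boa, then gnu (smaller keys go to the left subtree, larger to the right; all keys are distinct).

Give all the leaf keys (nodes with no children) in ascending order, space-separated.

bat boa elk gnu hog pig

bee: root
fox: right child of bee (depth 1)
hen: right child of fox (depth 2)
bat: left child of bee (depth 1)
jay: right child of hen (depth 3)
hog: left child of jay (depth 4)
dog: left child of fox (depth 2)
ewe: right child of dog (depth 3)
cod: left child of dog (depth 3)
pug: right child of jay (depth 4)
pig: left child of pug (depth 5)
elk: left child of ewe (depth 4)
boa: left child of cod (depth 4)
gnu: left child of hen (depth 3)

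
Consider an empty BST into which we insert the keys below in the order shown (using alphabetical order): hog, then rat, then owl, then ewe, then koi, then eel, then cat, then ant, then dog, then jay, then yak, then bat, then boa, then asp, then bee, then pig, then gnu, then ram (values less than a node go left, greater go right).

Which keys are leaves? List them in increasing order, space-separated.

Insert hog: tree is empty, so hog becomes the root.
Insert rat: rat > hog → go right. Place as right child of hog.
Insert owl: owl > hog → go right; owl < rat → go left. Place as left child of rat.
Insert ewe: ewe < hog → go left. Place as left child of hog.
Insert koi: koi > hog → go right; koi < rat → go left; koi < owl → go left. Place as left child of owl.
Insert eel: eel < hog → go left; eel < ewe → go left. Place as left child of ewe.
Insert cat: cat < hog → go left; cat < ewe → go left; cat < eel → go left. Place as left child of eel.
Insert ant: ant < hog → go left; ant < ewe → go left; ant < eel → go left; ant < cat → go left. Place as left child of cat.
Insert dog: dog < hog → go left; dog < ewe → go left; dog < eel → go left; dog > cat → go right. Place as right child of cat.
Insert jay: jay > hog → go right; jay < rat → go left; jay < owl → go left; jay < koi → go left. Place as left child of koi.
Insert yak: yak > hog → go right; yak > rat → go right. Place as right child of rat.
Insert bat: bat < hog → go left; bat < ewe → go left; bat < eel → go left; bat < cat → go left; bat > ant → go right. Place as right child of ant.
Insert boa: boa < hog → go left; boa < ewe → go left; boa < eel → go left; boa < cat → go left; boa > ant → go right; boa > bat → go right. Place as right child of bat.
Insert asp: asp < hog → go left; asp < ewe → go left; asp < eel → go left; asp < cat → go left; asp > ant → go right; asp < bat → go left. Place as left child of bat.
Insert bee: bee < hog → go left; bee < ewe → go left; bee < eel → go left; bee < cat → go left; bee > ant → go right; bee > bat → go right; bee < boa → go left. Place as left child of boa.
Insert pig: pig > hog → go right; pig < rat → go left; pig > owl → go right. Place as right child of owl.
Insert gnu: gnu < hog → go left; gnu > ewe → go right. Place as right child of ewe.
Insert ram: ram > hog → go right; ram < rat → go left; ram > owl → go right; ram > pig → go right. Place as right child of pig.

asp bee dog gnu jay ram yak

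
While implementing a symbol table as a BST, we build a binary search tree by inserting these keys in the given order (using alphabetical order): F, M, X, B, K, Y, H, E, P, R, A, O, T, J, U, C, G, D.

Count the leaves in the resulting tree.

7

Insert F: tree is empty, so F becomes the root.
Insert M: M > F → go right. Place as right child of F.
Insert X: X > F → go right; X > M → go right. Place as right child of M.
Insert B: B < F → go left. Place as left child of F.
Insert K: K > F → go right; K < M → go left. Place as left child of M.
Insert Y: Y > F → go right; Y > M → go right; Y > X → go right. Place as right child of X.
Insert H: H > F → go right; H < M → go left; H < K → go left. Place as left child of K.
Insert E: E < F → go left; E > B → go right. Place as right child of B.
Insert P: P > F → go right; P > M → go right; P < X → go left. Place as left child of X.
Insert R: R > F → go right; R > M → go right; R < X → go left; R > P → go right. Place as right child of P.
Insert A: A < F → go left; A < B → go left. Place as left child of B.
Insert O: O > F → go right; O > M → go right; O < X → go left; O < P → go left. Place as left child of P.
Insert T: T > F → go right; T > M → go right; T < X → go left; T > P → go right; T > R → go right. Place as right child of R.
Insert J: J > F → go right; J < M → go left; J < K → go left; J > H → go right. Place as right child of H.
Insert U: U > F → go right; U > M → go right; U < X → go left; U > P → go right; U > R → go right; U > T → go right. Place as right child of T.
Insert C: C < F → go left; C > B → go right; C < E → go left. Place as left child of E.
Insert G: G > F → go right; G < M → go left; G < K → go left; G < H → go left. Place as left child of H.
Insert D: D < F → go left; D > B → go right; D < E → go left; D > C → go right. Place as right child of C.

Leaves: A, D, G, J, O, U, Y — 7 in total.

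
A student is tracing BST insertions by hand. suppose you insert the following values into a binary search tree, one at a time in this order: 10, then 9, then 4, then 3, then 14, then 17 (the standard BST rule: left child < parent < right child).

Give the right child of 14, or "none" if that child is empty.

10: root
9: left child of 10 (depth 1)
4: left child of 9 (depth 2)
3: left child of 4 (depth 3)
14: right child of 10 (depth 1)
17: right child of 14 (depth 2)

17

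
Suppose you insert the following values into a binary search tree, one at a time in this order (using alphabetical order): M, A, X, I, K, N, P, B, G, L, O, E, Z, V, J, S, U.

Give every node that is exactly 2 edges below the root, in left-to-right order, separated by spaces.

I N Z

M: root
A: left child of M (depth 1)
X: right child of M (depth 1)
I: right child of A (depth 2)
K: right child of I (depth 3)
N: left child of X (depth 2)
P: right child of N (depth 3)
B: left child of I (depth 3)
G: right child of B (depth 4)
L: right child of K (depth 4)
O: left child of P (depth 4)
E: left child of G (depth 5)
Z: right child of X (depth 2)
V: right child of P (depth 4)
J: left child of K (depth 4)
S: left child of V (depth 5)
U: right child of S (depth 6)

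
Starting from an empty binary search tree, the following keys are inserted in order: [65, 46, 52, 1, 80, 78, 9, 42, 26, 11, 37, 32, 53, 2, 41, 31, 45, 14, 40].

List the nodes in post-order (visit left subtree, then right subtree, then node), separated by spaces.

2 14 11 31 32 40 41 37 26 45 42 9 1 53 52 46 78 80 65

65: root
46: left child of 65 (depth 1)
52: right child of 46 (depth 2)
1: left child of 46 (depth 2)
80: right child of 65 (depth 1)
78: left child of 80 (depth 2)
9: right child of 1 (depth 3)
42: right child of 9 (depth 4)
26: left child of 42 (depth 5)
11: left child of 26 (depth 6)
37: right child of 26 (depth 6)
32: left child of 37 (depth 7)
53: right child of 52 (depth 3)
2: left child of 9 (depth 4)
41: right child of 37 (depth 7)
31: left child of 32 (depth 8)
45: right child of 42 (depth 5)
14: right child of 11 (depth 7)
40: left child of 41 (depth 8)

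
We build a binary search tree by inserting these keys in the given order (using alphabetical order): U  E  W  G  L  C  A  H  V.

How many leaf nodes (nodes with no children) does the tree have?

3

U: root
E: left child of U (depth 1)
W: right child of U (depth 1)
G: right child of E (depth 2)
L: right child of G (depth 3)
C: left child of E (depth 2)
A: left child of C (depth 3)
H: left child of L (depth 4)
V: left child of W (depth 2)

Leaves: A, H, V — 3 in total.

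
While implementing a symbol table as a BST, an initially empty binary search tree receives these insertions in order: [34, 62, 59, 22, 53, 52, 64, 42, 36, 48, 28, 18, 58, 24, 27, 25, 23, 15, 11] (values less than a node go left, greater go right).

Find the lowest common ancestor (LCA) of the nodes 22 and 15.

34: root
62: right child of 34 (depth 1)
59: left child of 62 (depth 2)
22: left child of 34 (depth 1)
53: left child of 59 (depth 3)
52: left child of 53 (depth 4)
64: right child of 62 (depth 2)
42: left child of 52 (depth 5)
36: left child of 42 (depth 6)
48: right child of 42 (depth 6)
28: right child of 22 (depth 2)
18: left child of 22 (depth 2)
58: right child of 53 (depth 4)
24: left child of 28 (depth 3)
27: right child of 24 (depth 4)
25: left child of 27 (depth 5)
23: left child of 24 (depth 4)
15: left child of 18 (depth 3)
11: left child of 15 (depth 4)

Path to 22: 34 → 22
Path to 15: 34 → 22 → 18 → 15
22 lies on both paths and is an ancestor of the other node.

22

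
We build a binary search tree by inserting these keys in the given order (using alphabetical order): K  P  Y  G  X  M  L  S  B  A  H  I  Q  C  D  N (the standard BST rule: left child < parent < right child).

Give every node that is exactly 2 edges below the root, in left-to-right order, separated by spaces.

K: root
P: right child of K (depth 1)
Y: right child of P (depth 2)
G: left child of K (depth 1)
X: left child of Y (depth 3)
M: left child of P (depth 2)
L: left child of M (depth 3)
S: left child of X (depth 4)
B: left child of G (depth 2)
A: left child of B (depth 3)
H: right child of G (depth 2)
I: right child of H (depth 3)
Q: left child of S (depth 5)
C: right child of B (depth 3)
D: right child of C (depth 4)
N: right child of M (depth 3)

B H M Y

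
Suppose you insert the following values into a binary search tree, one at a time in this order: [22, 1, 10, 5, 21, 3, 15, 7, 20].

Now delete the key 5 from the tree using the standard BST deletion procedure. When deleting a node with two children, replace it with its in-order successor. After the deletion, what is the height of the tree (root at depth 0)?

Resulting structure (node: left, right):
  22: L=1, R=–
  1: L=–, R=10
  10: L=5, R=21
  5: L=3, R=7
  21: L=15, R=–
  3: L=–, R=–
  15: L=–, R=20
  7: L=–, R=–
  20: L=–, R=–

Delete 5 (two children — replace with in-order successor).
After deletion, deepest node is 20 at depth 5.

5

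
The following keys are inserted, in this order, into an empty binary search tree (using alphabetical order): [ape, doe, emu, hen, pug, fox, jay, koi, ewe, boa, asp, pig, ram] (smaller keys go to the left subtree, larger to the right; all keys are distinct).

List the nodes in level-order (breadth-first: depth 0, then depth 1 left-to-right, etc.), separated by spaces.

Insert ape: tree is empty, so ape becomes the root.
Insert doe: doe > ape → go right. Place as right child of ape.
Insert emu: emu > ape → go right; emu > doe → go right. Place as right child of doe.
Insert hen: hen > ape → go right; hen > doe → go right; hen > emu → go right. Place as right child of emu.
Insert pug: pug > ape → go right; pug > doe → go right; pug > emu → go right; pug > hen → go right. Place as right child of hen.
Insert fox: fox > ape → go right; fox > doe → go right; fox > emu → go right; fox < hen → go left. Place as left child of hen.
Insert jay: jay > ape → go right; jay > doe → go right; jay > emu → go right; jay > hen → go right; jay < pug → go left. Place as left child of pug.
Insert koi: koi > ape → go right; koi > doe → go right; koi > emu → go right; koi > hen → go right; koi < pug → go left; koi > jay → go right. Place as right child of jay.
Insert ewe: ewe > ape → go right; ewe > doe → go right; ewe > emu → go right; ewe < hen → go left; ewe < fox → go left. Place as left child of fox.
Insert boa: boa > ape → go right; boa < doe → go left. Place as left child of doe.
Insert asp: asp > ape → go right; asp < doe → go left; asp < boa → go left. Place as left child of boa.
Insert pig: pig > ape → go right; pig > doe → go right; pig > emu → go right; pig > hen → go right; pig < pug → go left; pig > jay → go right; pig > koi → go right. Place as right child of koi.
Insert ram: ram > ape → go right; ram > doe → go right; ram > emu → go right; ram > hen → go right; ram > pug → go right. Place as right child of pug.

ape doe boa emu asp hen fox pug ewe jay ram koi pig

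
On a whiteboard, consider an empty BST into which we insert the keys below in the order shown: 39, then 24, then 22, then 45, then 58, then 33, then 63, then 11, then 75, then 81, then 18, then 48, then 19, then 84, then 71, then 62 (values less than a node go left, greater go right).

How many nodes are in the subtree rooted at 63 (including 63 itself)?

39: root
24: left child of 39 (depth 1)
22: left child of 24 (depth 2)
45: right child of 39 (depth 1)
58: right child of 45 (depth 2)
33: right child of 24 (depth 2)
63: right child of 58 (depth 3)
11: left child of 22 (depth 3)
75: right child of 63 (depth 4)
81: right child of 75 (depth 5)
18: right child of 11 (depth 4)
48: left child of 58 (depth 3)
19: right child of 18 (depth 5)
84: right child of 81 (depth 6)
71: left child of 75 (depth 5)
62: left child of 63 (depth 4)

Subtree rooted at 63 contains: 63, 62, 75, 71, 81, 84 — 6 nodes.

6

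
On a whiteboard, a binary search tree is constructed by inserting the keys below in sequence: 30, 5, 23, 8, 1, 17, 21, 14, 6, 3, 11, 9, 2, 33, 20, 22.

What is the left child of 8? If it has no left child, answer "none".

Resulting structure (node: left, right):
  30: L=5, R=33
  5: L=1, R=23
  23: L=8, R=–
  8: L=6, R=17
  1: L=–, R=3
  17: L=14, R=21
  21: L=20, R=22
  14: L=11, R=–
  6: L=–, R=–
  3: L=2, R=–
  11: L=9, R=–
  9: L=–, R=–
  2: L=–, R=–
  33: L=–, R=–
  20: L=–, R=–
  22: L=–, R=–

6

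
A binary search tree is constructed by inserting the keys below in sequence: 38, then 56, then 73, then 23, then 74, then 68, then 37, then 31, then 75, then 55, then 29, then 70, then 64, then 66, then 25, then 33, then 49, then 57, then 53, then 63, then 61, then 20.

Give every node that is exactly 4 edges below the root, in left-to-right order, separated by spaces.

29 33 53 64 70 75

38: root
56: right child of 38 (depth 1)
73: right child of 56 (depth 2)
23: left child of 38 (depth 1)
74: right child of 73 (depth 3)
68: left child of 73 (depth 3)
37: right child of 23 (depth 2)
31: left child of 37 (depth 3)
75: right child of 74 (depth 4)
55: left child of 56 (depth 2)
29: left child of 31 (depth 4)
70: right child of 68 (depth 4)
64: left child of 68 (depth 4)
66: right child of 64 (depth 5)
25: left child of 29 (depth 5)
33: right child of 31 (depth 4)
49: left child of 55 (depth 3)
57: left child of 64 (depth 5)
53: right child of 49 (depth 4)
63: right child of 57 (depth 6)
61: left child of 63 (depth 7)
20: left child of 23 (depth 2)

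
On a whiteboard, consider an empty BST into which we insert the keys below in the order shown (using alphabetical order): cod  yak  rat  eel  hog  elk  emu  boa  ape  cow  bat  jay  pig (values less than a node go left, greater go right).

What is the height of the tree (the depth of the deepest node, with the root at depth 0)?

6

cod: root
yak: right child of cod (depth 1)
rat: left child of yak (depth 2)
eel: left child of rat (depth 3)
hog: right child of eel (depth 4)
elk: left child of hog (depth 5)
emu: right child of elk (depth 6)
boa: left child of cod (depth 1)
ape: left child of boa (depth 2)
cow: left child of eel (depth 4)
bat: right child of ape (depth 3)
jay: right child of hog (depth 5)
pig: right child of jay (depth 6)

The deepest node is emu at depth 6.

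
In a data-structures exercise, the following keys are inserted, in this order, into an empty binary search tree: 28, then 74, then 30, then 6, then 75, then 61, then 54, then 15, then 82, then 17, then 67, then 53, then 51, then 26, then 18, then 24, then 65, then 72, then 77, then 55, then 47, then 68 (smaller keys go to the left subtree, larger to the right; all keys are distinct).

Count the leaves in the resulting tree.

Insert 28: tree is empty, so 28 becomes the root.
Insert 74: 74 > 28 → go right. Place as right child of 28.
Insert 30: 30 > 28 → go right; 30 < 74 → go left. Place as left child of 74.
Insert 6: 6 < 28 → go left. Place as left child of 28.
Insert 75: 75 > 28 → go right; 75 > 74 → go right. Place as right child of 74.
Insert 61: 61 > 28 → go right; 61 < 74 → go left; 61 > 30 → go right. Place as right child of 30.
Insert 54: 54 > 28 → go right; 54 < 74 → go left; 54 > 30 → go right; 54 < 61 → go left. Place as left child of 61.
Insert 15: 15 < 28 → go left; 15 > 6 → go right. Place as right child of 6.
Insert 82: 82 > 28 → go right; 82 > 74 → go right; 82 > 75 → go right. Place as right child of 75.
Insert 17: 17 < 28 → go left; 17 > 6 → go right; 17 > 15 → go right. Place as right child of 15.
Insert 67: 67 > 28 → go right; 67 < 74 → go left; 67 > 30 → go right; 67 > 61 → go right. Place as right child of 61.
Insert 53: 53 > 28 → go right; 53 < 74 → go left; 53 > 30 → go right; 53 < 61 → go left; 53 < 54 → go left. Place as left child of 54.
Insert 51: 51 > 28 → go right; 51 < 74 → go left; 51 > 30 → go right; 51 < 61 → go left; 51 < 54 → go left; 51 < 53 → go left. Place as left child of 53.
Insert 26: 26 < 28 → go left; 26 > 6 → go right; 26 > 15 → go right; 26 > 17 → go right. Place as right child of 17.
Insert 18: 18 < 28 → go left; 18 > 6 → go right; 18 > 15 → go right; 18 > 17 → go right; 18 < 26 → go left. Place as left child of 26.
Insert 24: 24 < 28 → go left; 24 > 6 → go right; 24 > 15 → go right; 24 > 17 → go right; 24 < 26 → go left; 24 > 18 → go right. Place as right child of 18.
Insert 65: 65 > 28 → go right; 65 < 74 → go left; 65 > 30 → go right; 65 > 61 → go right; 65 < 67 → go left. Place as left child of 67.
Insert 72: 72 > 28 → go right; 72 < 74 → go left; 72 > 30 → go right; 72 > 61 → go right; 72 > 67 → go right. Place as right child of 67.
Insert 77: 77 > 28 → go right; 77 > 74 → go right; 77 > 75 → go right; 77 < 82 → go left. Place as left child of 82.
Insert 55: 55 > 28 → go right; 55 < 74 → go left; 55 > 30 → go right; 55 < 61 → go left; 55 > 54 → go right. Place as right child of 54.
Insert 47: 47 > 28 → go right; 47 < 74 → go left; 47 > 30 → go right; 47 < 61 → go left; 47 < 54 → go left; 47 < 53 → go left; 47 < 51 → go left. Place as left child of 51.
Insert 68: 68 > 28 → go right; 68 < 74 → go left; 68 > 30 → go right; 68 > 61 → go right; 68 > 67 → go right; 68 < 72 → go left. Place as left child of 72.

Leaves: 24, 47, 55, 65, 68, 77 — 6 in total.

6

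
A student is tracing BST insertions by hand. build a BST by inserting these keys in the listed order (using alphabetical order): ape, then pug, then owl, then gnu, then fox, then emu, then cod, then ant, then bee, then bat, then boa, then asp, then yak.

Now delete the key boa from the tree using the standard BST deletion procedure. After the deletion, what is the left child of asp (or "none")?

none

Insert ape: tree is empty, so ape becomes the root.
Insert pug: pug > ape → go right. Place as right child of ape.
Insert owl: owl > ape → go right; owl < pug → go left. Place as left child of pug.
Insert gnu: gnu > ape → go right; gnu < pug → go left; gnu < owl → go left. Place as left child of owl.
Insert fox: fox > ape → go right; fox < pug → go left; fox < owl → go left; fox < gnu → go left. Place as left child of gnu.
Insert emu: emu > ape → go right; emu < pug → go left; emu < owl → go left; emu < gnu → go left; emu < fox → go left. Place as left child of fox.
Insert cod: cod > ape → go right; cod < pug → go left; cod < owl → go left; cod < gnu → go left; cod < fox → go left; cod < emu → go left. Place as left child of emu.
Insert ant: ant < ape → go left. Place as left child of ape.
Insert bee: bee > ape → go right; bee < pug → go left; bee < owl → go left; bee < gnu → go left; bee < fox → go left; bee < emu → go left; bee < cod → go left. Place as left child of cod.
Insert bat: bat > ape → go right; bat < pug → go left; bat < owl → go left; bat < gnu → go left; bat < fox → go left; bat < emu → go left; bat < cod → go left; bat < bee → go left. Place as left child of bee.
Insert boa: boa > ape → go right; boa < pug → go left; boa < owl → go left; boa < gnu → go left; boa < fox → go left; boa < emu → go left; boa < cod → go left; boa > bee → go right. Place as right child of bee.
Insert asp: asp > ape → go right; asp < pug → go left; asp < owl → go left; asp < gnu → go left; asp < fox → go left; asp < emu → go left; asp < cod → go left; asp < bee → go left; asp < bat → go left. Place as left child of bat.
Insert yak: yak > ape → go right; yak > pug → go right. Place as right child of pug.

Delete boa (at most one child — splice it out).
After deletion, asp's left child: none.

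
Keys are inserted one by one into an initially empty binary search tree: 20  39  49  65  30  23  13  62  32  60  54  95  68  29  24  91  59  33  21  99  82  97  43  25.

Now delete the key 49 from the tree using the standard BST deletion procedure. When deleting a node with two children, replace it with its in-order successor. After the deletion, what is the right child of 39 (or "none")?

20: root
39: right child of 20 (depth 1)
49: right child of 39 (depth 2)
65: right child of 49 (depth 3)
30: left child of 39 (depth 2)
23: left child of 30 (depth 3)
13: left child of 20 (depth 1)
62: left child of 65 (depth 4)
32: right child of 30 (depth 3)
60: left child of 62 (depth 5)
54: left child of 60 (depth 6)
95: right child of 65 (depth 4)
68: left child of 95 (depth 5)
29: right child of 23 (depth 4)
24: left child of 29 (depth 5)
91: right child of 68 (depth 6)
59: right child of 54 (depth 7)
33: right child of 32 (depth 4)
21: left child of 23 (depth 4)
99: right child of 95 (depth 5)
82: left child of 91 (depth 7)
97: left child of 99 (depth 6)
43: left child of 49 (depth 3)
25: right child of 24 (depth 6)

Delete 49 (two children — replace with in-order successor).
After deletion, 39's right child: 54.

54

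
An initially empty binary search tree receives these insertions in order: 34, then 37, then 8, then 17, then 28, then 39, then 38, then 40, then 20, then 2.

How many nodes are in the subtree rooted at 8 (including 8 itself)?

34: root
37: right child of 34 (depth 1)
8: left child of 34 (depth 1)
17: right child of 8 (depth 2)
28: right child of 17 (depth 3)
39: right child of 37 (depth 2)
38: left child of 39 (depth 3)
40: right child of 39 (depth 3)
20: left child of 28 (depth 4)
2: left child of 8 (depth 2)

Subtree rooted at 8 contains: 8, 2, 17, 28, 20 — 5 nodes.

5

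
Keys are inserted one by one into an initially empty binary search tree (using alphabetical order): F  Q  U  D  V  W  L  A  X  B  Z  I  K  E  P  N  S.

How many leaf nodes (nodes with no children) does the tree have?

Resulting structure (node: left, right):
  F: L=D, R=Q
  Q: L=L, R=U
  U: L=S, R=V
  D: L=A, R=E
  V: L=–, R=W
  W: L=–, R=X
  L: L=I, R=P
  A: L=–, R=B
  X: L=–, R=Z
  B: L=–, R=–
  Z: L=–, R=–
  I: L=–, R=K
  K: L=–, R=–
  E: L=–, R=–
  P: L=N, R=–
  N: L=–, R=–
  S: L=–, R=–

Leaves: B, E, K, N, S, Z — 6 in total.

6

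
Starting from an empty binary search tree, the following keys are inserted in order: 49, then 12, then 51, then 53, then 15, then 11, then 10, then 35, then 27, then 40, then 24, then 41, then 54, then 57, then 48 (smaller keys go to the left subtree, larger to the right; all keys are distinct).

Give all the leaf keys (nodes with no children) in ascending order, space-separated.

Insert 49: tree is empty, so 49 becomes the root.
Insert 12: 12 < 49 → go left. Place as left child of 49.
Insert 51: 51 > 49 → go right. Place as right child of 49.
Insert 53: 53 > 49 → go right; 53 > 51 → go right. Place as right child of 51.
Insert 15: 15 < 49 → go left; 15 > 12 → go right. Place as right child of 12.
Insert 11: 11 < 49 → go left; 11 < 12 → go left. Place as left child of 12.
Insert 10: 10 < 49 → go left; 10 < 12 → go left; 10 < 11 → go left. Place as left child of 11.
Insert 35: 35 < 49 → go left; 35 > 12 → go right; 35 > 15 → go right. Place as right child of 15.
Insert 27: 27 < 49 → go left; 27 > 12 → go right; 27 > 15 → go right; 27 < 35 → go left. Place as left child of 35.
Insert 40: 40 < 49 → go left; 40 > 12 → go right; 40 > 15 → go right; 40 > 35 → go right. Place as right child of 35.
Insert 24: 24 < 49 → go left; 24 > 12 → go right; 24 > 15 → go right; 24 < 35 → go left; 24 < 27 → go left. Place as left child of 27.
Insert 41: 41 < 49 → go left; 41 > 12 → go right; 41 > 15 → go right; 41 > 35 → go right; 41 > 40 → go right. Place as right child of 40.
Insert 54: 54 > 49 → go right; 54 > 51 → go right; 54 > 53 → go right. Place as right child of 53.
Insert 57: 57 > 49 → go right; 57 > 51 → go right; 57 > 53 → go right; 57 > 54 → go right. Place as right child of 54.
Insert 48: 48 < 49 → go left; 48 > 12 → go right; 48 > 15 → go right; 48 > 35 → go right; 48 > 40 → go right; 48 > 41 → go right. Place as right child of 41.

10 24 48 57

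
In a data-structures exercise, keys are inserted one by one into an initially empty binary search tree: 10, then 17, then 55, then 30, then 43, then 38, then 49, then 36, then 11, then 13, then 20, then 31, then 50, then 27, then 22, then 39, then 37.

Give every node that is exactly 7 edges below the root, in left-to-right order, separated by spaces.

Insert 10: tree is empty, so 10 becomes the root.
Insert 17: 17 > 10 → go right. Place as right child of 10.
Insert 55: 55 > 10 → go right; 55 > 17 → go right. Place as right child of 17.
Insert 30: 30 > 10 → go right; 30 > 17 → go right; 30 < 55 → go left. Place as left child of 55.
Insert 43: 43 > 10 → go right; 43 > 17 → go right; 43 < 55 → go left; 43 > 30 → go right. Place as right child of 30.
Insert 38: 38 > 10 → go right; 38 > 17 → go right; 38 < 55 → go left; 38 > 30 → go right; 38 < 43 → go left. Place as left child of 43.
Insert 49: 49 > 10 → go right; 49 > 17 → go right; 49 < 55 → go left; 49 > 30 → go right; 49 > 43 → go right. Place as right child of 43.
Insert 36: 36 > 10 → go right; 36 > 17 → go right; 36 < 55 → go left; 36 > 30 → go right; 36 < 43 → go left; 36 < 38 → go left. Place as left child of 38.
Insert 11: 11 > 10 → go right; 11 < 17 → go left. Place as left child of 17.
Insert 13: 13 > 10 → go right; 13 < 17 → go left; 13 > 11 → go right. Place as right child of 11.
Insert 20: 20 > 10 → go right; 20 > 17 → go right; 20 < 55 → go left; 20 < 30 → go left. Place as left child of 30.
Insert 31: 31 > 10 → go right; 31 > 17 → go right; 31 < 55 → go left; 31 > 30 → go right; 31 < 43 → go left; 31 < 38 → go left; 31 < 36 → go left. Place as left child of 36.
Insert 50: 50 > 10 → go right; 50 > 17 → go right; 50 < 55 → go left; 50 > 30 → go right; 50 > 43 → go right; 50 > 49 → go right. Place as right child of 49.
Insert 27: 27 > 10 → go right; 27 > 17 → go right; 27 < 55 → go left; 27 < 30 → go left; 27 > 20 → go right. Place as right child of 20.
Insert 22: 22 > 10 → go right; 22 > 17 → go right; 22 < 55 → go left; 22 < 30 → go left; 22 > 20 → go right; 22 < 27 → go left. Place as left child of 27.
Insert 39: 39 > 10 → go right; 39 > 17 → go right; 39 < 55 → go left; 39 > 30 → go right; 39 < 43 → go left; 39 > 38 → go right. Place as right child of 38.
Insert 37: 37 > 10 → go right; 37 > 17 → go right; 37 < 55 → go left; 37 > 30 → go right; 37 < 43 → go left; 37 < 38 → go left; 37 > 36 → go right. Place as right child of 36.

31 37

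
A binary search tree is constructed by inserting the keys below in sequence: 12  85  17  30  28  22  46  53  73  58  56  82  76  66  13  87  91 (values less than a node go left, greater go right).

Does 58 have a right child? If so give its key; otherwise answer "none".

Resulting structure (node: left, right):
  12: L=–, R=85
  85: L=17, R=87
  17: L=13, R=30
  30: L=28, R=46
  28: L=22, R=–
  22: L=–, R=–
  46: L=–, R=53
  53: L=–, R=73
  73: L=58, R=82
  58: L=56, R=66
  56: L=–, R=–
  82: L=76, R=–
  76: L=–, R=–
  66: L=–, R=–
  13: L=–, R=–
  87: L=–, R=91
  91: L=–, R=–

66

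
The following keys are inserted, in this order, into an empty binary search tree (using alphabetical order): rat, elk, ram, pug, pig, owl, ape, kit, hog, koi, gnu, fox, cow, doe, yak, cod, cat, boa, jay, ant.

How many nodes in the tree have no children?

Insert rat: tree is empty, so rat becomes the root.
Insert elk: elk < rat → go left. Place as left child of rat.
Insert ram: ram < rat → go left; ram > elk → go right. Place as right child of elk.
Insert pug: pug < rat → go left; pug > elk → go right; pug < ram → go left. Place as left child of ram.
Insert pig: pig < rat → go left; pig > elk → go right; pig < ram → go left; pig < pug → go left. Place as left child of pug.
Insert owl: owl < rat → go left; owl > elk → go right; owl < ram → go left; owl < pug → go left; owl < pig → go left. Place as left child of pig.
Insert ape: ape < rat → go left; ape < elk → go left. Place as left child of elk.
Insert kit: kit < rat → go left; kit > elk → go right; kit < ram → go left; kit < pug → go left; kit < pig → go left; kit < owl → go left. Place as left child of owl.
Insert hog: hog < rat → go left; hog > elk → go right; hog < ram → go left; hog < pug → go left; hog < pig → go left; hog < owl → go left; hog < kit → go left. Place as left child of kit.
Insert koi: koi < rat → go left; koi > elk → go right; koi < ram → go left; koi < pug → go left; koi < pig → go left; koi < owl → go left; koi > kit → go right. Place as right child of kit.
Insert gnu: gnu < rat → go left; gnu > elk → go right; gnu < ram → go left; gnu < pug → go left; gnu < pig → go left; gnu < owl → go left; gnu < kit → go left; gnu < hog → go left. Place as left child of hog.
Insert fox: fox < rat → go left; fox > elk → go right; fox < ram → go left; fox < pug → go left; fox < pig → go left; fox < owl → go left; fox < kit → go left; fox < hog → go left; fox < gnu → go left. Place as left child of gnu.
Insert cow: cow < rat → go left; cow < elk → go left; cow > ape → go right. Place as right child of ape.
Insert doe: doe < rat → go left; doe < elk → go left; doe > ape → go right; doe > cow → go right. Place as right child of cow.
Insert yak: yak > rat → go right. Place as right child of rat.
Insert cod: cod < rat → go left; cod < elk → go left; cod > ape → go right; cod < cow → go left. Place as left child of cow.
Insert cat: cat < rat → go left; cat < elk → go left; cat > ape → go right; cat < cow → go left; cat < cod → go left. Place as left child of cod.
Insert boa: boa < rat → go left; boa < elk → go left; boa > ape → go right; boa < cow → go left; boa < cod → go left; boa < cat → go left. Place as left child of cat.
Insert jay: jay < rat → go left; jay > elk → go right; jay < ram → go left; jay < pug → go left; jay < pig → go left; jay < owl → go left; jay < kit → go left; jay > hog → go right. Place as right child of hog.
Insert ant: ant < rat → go left; ant < elk → go left; ant < ape → go left. Place as left child of ape.

Leaves: ant, boa, doe, fox, jay, koi, yak — 7 in total.

7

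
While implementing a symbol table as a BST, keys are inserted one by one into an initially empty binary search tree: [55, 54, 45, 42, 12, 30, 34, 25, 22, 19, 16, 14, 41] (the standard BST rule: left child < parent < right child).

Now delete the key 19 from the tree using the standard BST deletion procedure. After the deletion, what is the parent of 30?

Insert 55: tree is empty, so 55 becomes the root.
Insert 54: 54 < 55 → go left. Place as left child of 55.
Insert 45: 45 < 55 → go left; 45 < 54 → go left. Place as left child of 54.
Insert 42: 42 < 55 → go left; 42 < 54 → go left; 42 < 45 → go left. Place as left child of 45.
Insert 12: 12 < 55 → go left; 12 < 54 → go left; 12 < 45 → go left; 12 < 42 → go left. Place as left child of 42.
Insert 30: 30 < 55 → go left; 30 < 54 → go left; 30 < 45 → go left; 30 < 42 → go left; 30 > 12 → go right. Place as right child of 12.
Insert 34: 34 < 55 → go left; 34 < 54 → go left; 34 < 45 → go left; 34 < 42 → go left; 34 > 12 → go right; 34 > 30 → go right. Place as right child of 30.
Insert 25: 25 < 55 → go left; 25 < 54 → go left; 25 < 45 → go left; 25 < 42 → go left; 25 > 12 → go right; 25 < 30 → go left. Place as left child of 30.
Insert 22: 22 < 55 → go left; 22 < 54 → go left; 22 < 45 → go left; 22 < 42 → go left; 22 > 12 → go right; 22 < 30 → go left; 22 < 25 → go left. Place as left child of 25.
Insert 19: 19 < 55 → go left; 19 < 54 → go left; 19 < 45 → go left; 19 < 42 → go left; 19 > 12 → go right; 19 < 30 → go left; 19 < 25 → go left; 19 < 22 → go left. Place as left child of 22.
Insert 16: 16 < 55 → go left; 16 < 54 → go left; 16 < 45 → go left; 16 < 42 → go left; 16 > 12 → go right; 16 < 30 → go left; 16 < 25 → go left; 16 < 22 → go left; 16 < 19 → go left. Place as left child of 19.
Insert 14: 14 < 55 → go left; 14 < 54 → go left; 14 < 45 → go left; 14 < 42 → go left; 14 > 12 → go right; 14 < 30 → go left; 14 < 25 → go left; 14 < 22 → go left; 14 < 19 → go left; 14 < 16 → go left. Place as left child of 16.
Insert 41: 41 < 55 → go left; 41 < 54 → go left; 41 < 45 → go left; 41 < 42 → go left; 41 > 12 → go right; 41 > 30 → go right; 41 > 34 → go right. Place as right child of 34.

Delete 19 (at most one child — splice it out).
After deletion, 30's parent is 12.

12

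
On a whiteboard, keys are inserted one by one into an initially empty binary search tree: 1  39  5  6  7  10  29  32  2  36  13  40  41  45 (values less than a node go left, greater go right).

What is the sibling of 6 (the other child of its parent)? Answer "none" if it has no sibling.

2

Resulting structure (node: left, right):
  1: L=–, R=39
  39: L=5, R=40
  5: L=2, R=6
  6: L=–, R=7
  7: L=–, R=10
  10: L=–, R=29
  29: L=13, R=32
  32: L=–, R=36
  2: L=–, R=–
  36: L=–, R=–
  13: L=–, R=–
  40: L=–, R=41
  41: L=–, R=45
  45: L=–, R=–

6's parent is 5; the other child of 5 is 2.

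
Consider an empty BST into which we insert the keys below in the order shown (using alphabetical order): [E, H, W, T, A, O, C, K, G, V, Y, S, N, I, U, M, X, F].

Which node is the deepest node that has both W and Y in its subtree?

W

Insert E: tree is empty, so E becomes the root.
Insert H: H > E → go right. Place as right child of E.
Insert W: W > E → go right; W > H → go right. Place as right child of H.
Insert T: T > E → go right; T > H → go right; T < W → go left. Place as left child of W.
Insert A: A < E → go left. Place as left child of E.
Insert O: O > E → go right; O > H → go right; O < W → go left; O < T → go left. Place as left child of T.
Insert C: C < E → go left; C > A → go right. Place as right child of A.
Insert K: K > E → go right; K > H → go right; K < W → go left; K < T → go left; K < O → go left. Place as left child of O.
Insert G: G > E → go right; G < H → go left. Place as left child of H.
Insert V: V > E → go right; V > H → go right; V < W → go left; V > T → go right. Place as right child of T.
Insert Y: Y > E → go right; Y > H → go right; Y > W → go right. Place as right child of W.
Insert S: S > E → go right; S > H → go right; S < W → go left; S < T → go left; S > O → go right. Place as right child of O.
Insert N: N > E → go right; N > H → go right; N < W → go left; N < T → go left; N < O → go left; N > K → go right. Place as right child of K.
Insert I: I > E → go right; I > H → go right; I < W → go left; I < T → go left; I < O → go left; I < K → go left. Place as left child of K.
Insert U: U > E → go right; U > H → go right; U < W → go left; U > T → go right; U < V → go left. Place as left child of V.
Insert M: M > E → go right; M > H → go right; M < W → go left; M < T → go left; M < O → go left; M > K → go right; M < N → go left. Place as left child of N.
Insert X: X > E → go right; X > H → go right; X > W → go right; X < Y → go left. Place as left child of Y.
Insert F: F > E → go right; F < H → go left; F < G → go left. Place as left child of G.

Path to W: E → H → W
Path to Y: E → H → W → Y
W lies on both paths and is an ancestor of the other node.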